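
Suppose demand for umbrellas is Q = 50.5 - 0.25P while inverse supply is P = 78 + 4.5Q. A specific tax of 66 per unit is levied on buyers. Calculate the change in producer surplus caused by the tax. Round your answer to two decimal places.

-374.08

Rewriting demand in inverse form: P = 202 - 4Q.
Without the tax, 202 - 4Q = 78 + 4.5Q so Q* = 14.5882 and P* = 143.6471.
With the tax, buyers' net willingness to pay falls by 66: (202 - 66) - 4Q = 78 + 4.5Q, so Q_t = 6.8235. Buyers pay P_b = 174.7059; sellers receive P_s = P_b - 66 = 108.7059.
PS falls from (1/2)(14.5882)(65.6471) = 478.8374 to (1/2)(6.8235)(30.7059) = 104.7612, a change of -374.0761.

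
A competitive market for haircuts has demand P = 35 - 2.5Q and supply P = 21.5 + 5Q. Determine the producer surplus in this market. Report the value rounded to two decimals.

8.10

Setting demand equal to supply, 13.5 = 7.5Q, so Q* = 1.8 and P* = 30.5.
Producer surplus is the triangle above supply below P*: (1/2)(1.8)(30.5 - 21.5) = (1/2)(1.8)(9) = 8.1.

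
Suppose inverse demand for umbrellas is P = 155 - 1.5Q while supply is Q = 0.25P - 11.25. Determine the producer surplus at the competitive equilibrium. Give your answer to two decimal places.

Rewriting supply in inverse form: P = 45 + 4Q.
Set 155 - 1.5Q = 45 + 4Q, which gives 110 = 5.5Q, so Q* = 20 and P* = 155 - 1.5(20) = 125.
PS is the area between P* and the supply curve from 0 to Q*: (1/2)(20)(80) = 800.

800.00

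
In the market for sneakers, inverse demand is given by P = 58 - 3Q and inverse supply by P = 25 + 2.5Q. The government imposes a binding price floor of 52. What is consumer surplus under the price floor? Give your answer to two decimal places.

6.00

Without the control, 58 - 3Q = 25 + 2.5Q so Q* = 6 and P* = 40.
At P = 52, buyers demand (58 - 52)/3 = 2 while sellers would supply more, so the quantity traded is 2 at price 52.
CS is the triangle under demand above 52: (1/2)(2)(58 - 52) = 6.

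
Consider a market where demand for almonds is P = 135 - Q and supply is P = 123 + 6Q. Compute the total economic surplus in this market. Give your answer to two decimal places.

10.29

Setting demand equal to supply, 12 = 7Q, so Q* = 1.7143 and P* = 133.2857.
Total surplus is the full triangle between the curves from 0 to Q*: (1/2)(1.7143)(135 - 123) = 10.2857.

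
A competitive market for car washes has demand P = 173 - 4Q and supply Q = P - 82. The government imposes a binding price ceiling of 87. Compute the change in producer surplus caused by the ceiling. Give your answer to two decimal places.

-153.12

Rewriting supply in inverse form: P = 82 + Q.
Free-market equilibrium: 173 - 4Q = 82 + Q gives Q* = 18.2, P* = 100.2.
At P = 87, sellers supply (87 - 82)/1 = 5 while buyers want more, so the quantity traded is 5 at price 87.
PS goes from (1/2)(18.2)(18.2) = 165.62 to 12.5 (computed as (87 - 82)(5) - (1/2)(1)(5)^2), a change of -153.12.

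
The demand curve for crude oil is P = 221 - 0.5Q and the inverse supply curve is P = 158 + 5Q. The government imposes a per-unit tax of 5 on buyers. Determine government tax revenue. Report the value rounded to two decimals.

Without the tax, 221 - 0.5Q = 158 + 5Q so Q* = 11.4545 and P* = 215.2727.
A tax on buyers shifts demand down by 5: (221 - 5) - 0.5Q = 158 + 5Q, so Q_t = 10.5455. Buyers pay P_b = 215.7273; sellers receive P_s = P_b - 5 = 210.7273.
Tax revenue = t x Q_t = 5 x 10.5455 = 52.7273.

52.73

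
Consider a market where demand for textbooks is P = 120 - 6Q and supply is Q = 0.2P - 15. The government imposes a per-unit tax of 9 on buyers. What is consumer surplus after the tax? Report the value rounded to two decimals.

32.13

Rewriting supply in inverse form: P = 75 + 5Q.
Without the tax, 120 - 6Q = 75 + 5Q so Q* = 4.0909 and P* = 95.4545.
A tax on buyers shifts demand down by 9: (120 - 9) - 6Q = 75 + 5Q, so Q_t = 3.2727. Buyers pay P_b = 100.3636; sellers receive P_s = P_b - 9 = 91.3636.
Consumer surplus is the triangle under demand above P_b: (1/2)(3.2727)(120 - 100.3636) = 32.1322.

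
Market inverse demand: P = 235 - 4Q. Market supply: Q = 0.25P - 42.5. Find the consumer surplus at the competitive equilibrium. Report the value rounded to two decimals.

132.03

Rewriting supply in inverse form: P = 170 + 4Q.
Setting demand equal to supply, 65 = 8Q, so Q* = 8.125 and P* = 202.5.
Consumer surplus is the triangle under demand above P*: (1/2)(8.125)(235 - 202.5) = (1/2)(8.125)(32.5) = 132.0312.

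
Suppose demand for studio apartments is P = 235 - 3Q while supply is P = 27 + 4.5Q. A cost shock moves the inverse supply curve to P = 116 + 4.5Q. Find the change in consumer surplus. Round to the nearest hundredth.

-776.08

Initial equilibrium: Q_0 = 27.7333, P_0 = 151.8; CS_0 = (1/2)(27.7333)(83.2) = 1153.7067, PS_0 = (1/2)(27.7333)(124.8) = 1730.56.
New equilibrium: 235 - 3Q = 116 + 4.5Q gives Q_1 = 15.8667, P_1 = 187.4; CS_1 = 377.6267, PS_1 = 566.44.
Change in consumer surplus = 377.6267 - 1153.7067 = -776.08.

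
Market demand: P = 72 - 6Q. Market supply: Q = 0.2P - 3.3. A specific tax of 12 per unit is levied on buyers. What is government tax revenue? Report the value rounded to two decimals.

Rewriting supply in inverse form: P = 16.5 + 5Q.
Without the tax, 72 - 6Q = 16.5 + 5Q so Q* = 5.0455 and P* = 41.7273.
With the tax, buyers' net willingness to pay falls by 12: (72 - 12) - 6Q = 16.5 + 5Q, so Q_t = 3.9545. Buyers pay P_b = 48.2727; sellers receive P_s = P_b - 12 = 36.2727.
Revenue is the tax times quantity traded: 12 x 3.9545 = 47.4545.

47.45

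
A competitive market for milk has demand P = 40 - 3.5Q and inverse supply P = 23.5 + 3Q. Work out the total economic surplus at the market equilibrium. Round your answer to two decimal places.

20.94

Equilibrium: 40 - 3.5Q = 23.5 + 3Q, so Q* = 2.5385 and P* = 31.1154.
Total surplus is the full triangle between the curves from 0 to Q*: (1/2)(2.5385)(40 - 23.5) = 20.9423.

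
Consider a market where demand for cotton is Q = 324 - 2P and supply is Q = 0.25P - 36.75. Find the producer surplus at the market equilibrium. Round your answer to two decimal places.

22.22

Rewriting demand in inverse form: P = 162 - 0.5Q.
Rewriting supply in inverse form: P = 147 + 4Q.
Equilibrium: 162 - 0.5Q = 147 + 4Q, so Q* = 3.3333 and P* = 160.3333.
PS is the area between P* and the supply curve from 0 to Q*: (1/2)(3.3333)(13.3333) = 22.2222.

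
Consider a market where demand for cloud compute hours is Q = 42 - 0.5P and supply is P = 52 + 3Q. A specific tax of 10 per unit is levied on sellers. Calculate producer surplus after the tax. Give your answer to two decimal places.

Rewriting demand in inverse form: P = 84 - 2Q.
Without the tax, 84 - 2Q = 52 + 3Q so Q* = 6.4 and P* = 71.2.
With the tax, sellers need 10 more per unit: 84 - 2Q = 52 + 3Q + 10, so Q_t = 4.4. Buyers pay P_b = 75.2; sellers receive P_s = P_b - 10 = 65.2.
Producer surplus is the triangle above supply below P_s: (1/2)(4.4)(65.2 - 52) = 29.04.

29.04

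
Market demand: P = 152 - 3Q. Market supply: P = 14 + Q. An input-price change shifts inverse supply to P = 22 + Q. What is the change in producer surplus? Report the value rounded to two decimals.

Initial equilibrium: Q_0 = 34.5, P_0 = 48.5; CS_0 = (1/2)(34.5)(103.5) = 1785.375, PS_0 = (1/2)(34.5)(34.5) = 595.125.
New equilibrium: 152 - 3Q = 22 + Q gives Q_1 = 32.5, P_1 = 54.5; CS_1 = 1584.375, PS_1 = 528.125.
Change in producer surplus = 528.125 - 595.125 = -67.

-67.00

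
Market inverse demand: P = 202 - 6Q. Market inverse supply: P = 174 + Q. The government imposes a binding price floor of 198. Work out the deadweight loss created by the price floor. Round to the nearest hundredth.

Without the control, 202 - 6Q = 174 + Q so Q* = 4 and P* = 178.
At P = 198, buyers demand (202 - 198)/6 = 0.6667 while sellers would supply more, so the quantity traded is 0.6667 at price 198.
The lost-trades triangle has base Q* - 0.6667 = 3.3333 and height equal to the gap between the curves at Q = 0.6667, which is 198 - 174.6667 = 23.3333. DWL = (1/2)(3.3333)(23.3333) = 38.8889.

38.89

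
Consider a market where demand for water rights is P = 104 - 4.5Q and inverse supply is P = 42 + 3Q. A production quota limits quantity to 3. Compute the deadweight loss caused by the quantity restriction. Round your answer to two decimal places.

Without the quota, 104 - 4.5Q = 42 + 3Q gives Q* = 8.2667.
At Q = 3 the demand price is 104 - 4.5(3) = 90.5 and the supply price is 42 + 3(3) = 51.
DWL = (1/2)(gap between curves at 3) x (Q* - 3) = (1/2)(39.5)(5.2667) = 104.0167.

104.02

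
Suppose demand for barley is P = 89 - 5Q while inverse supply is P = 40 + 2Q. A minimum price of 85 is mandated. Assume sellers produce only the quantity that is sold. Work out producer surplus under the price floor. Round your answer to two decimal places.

35.36

Without the control, 89 - 5Q = 40 + 2Q so Q* = 7 and P* = 54.
At P = 85, buyers demand (89 - 85)/5 = 0.8 while sellers would supply more, so the quantity traded is 0.8 at price 85.
The supply price at Q = 0.8 is 41.6. PS is the trapezoid between 85 and supply over [0, 0.8]: (1/2)[(85 - 40) + (85 - 41.6)](0.8) = 35.36.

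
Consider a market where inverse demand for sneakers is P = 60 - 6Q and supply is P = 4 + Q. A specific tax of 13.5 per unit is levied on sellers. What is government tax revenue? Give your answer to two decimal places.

Without the tax, 60 - 6Q = 4 + Q so Q* = 8 and P* = 12.
A tax on sellers shifts supply up by 13.5: 60 - 6Q = 4 + Q + 13.5, so Q_t = 6.0714. Buyers pay P_b = 23.5714; sellers receive P_s = P_b - 13.5 = 10.0714.
Revenue is the tax times quantity traded: 13.5 x 6.0714 = 81.9643.

81.96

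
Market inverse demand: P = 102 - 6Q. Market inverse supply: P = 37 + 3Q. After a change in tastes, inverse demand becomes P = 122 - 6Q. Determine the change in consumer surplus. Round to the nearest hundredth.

Initial equilibrium: Q_0 = 7.2222, P_0 = 58.6667; CS_0 = (1/2)(7.2222)(43.3333) = 156.4815, PS_0 = (1/2)(7.2222)(21.6667) = 78.2407.
New equilibrium: 122 - 6Q = 37 + 3Q gives Q_1 = 9.4444, P_1 = 65.3333; CS_1 = 267.5926, PS_1 = 133.7963.
Change in consumer surplus = 267.5926 - 156.4815 = 111.1111.

111.11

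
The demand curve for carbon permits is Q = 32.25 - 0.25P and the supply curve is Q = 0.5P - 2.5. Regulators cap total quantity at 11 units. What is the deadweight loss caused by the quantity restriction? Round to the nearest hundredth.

280.33

Rewriting demand in inverse form: P = 129 - 4Q.
Rewriting supply in inverse form: P = 5 + 2Q.
Unrestricted equilibrium: Q* = (129 - 5)/(4 + 2) = 20.6667.
At Q = 11 the demand price is 129 - 4(11) = 85 and the supply price is 5 + 2(11) = 27.
DWL = (1/2)(gap between curves at 11) x (Q* - 11) = (1/2)(58)(9.6667) = 280.3333.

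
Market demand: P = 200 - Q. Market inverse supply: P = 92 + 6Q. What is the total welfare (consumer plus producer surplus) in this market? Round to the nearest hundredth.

Setting demand equal to supply, 108 = 7Q, so Q* = 15.4286 and P* = 184.5714.
CS = (1/2)(15.4286)(15.4286) = 119.0204 and PS = (1/2)(15.4286)(92.5714) = 714.1224, so total surplus = 833.1429.

833.14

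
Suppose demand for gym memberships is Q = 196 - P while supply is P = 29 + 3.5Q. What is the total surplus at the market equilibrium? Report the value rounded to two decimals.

3098.78

Rewriting demand in inverse form: P = 196 - Q.
Equilibrium: 196 - Q = 29 + 3.5Q, so Q* = 37.1111 and P* = 158.8889.
CS = (1/2)(37.1111)(37.1111) = 688.6173 and PS = (1/2)(37.1111)(129.8889) = 2410.1605, so total surplus = 3098.7778.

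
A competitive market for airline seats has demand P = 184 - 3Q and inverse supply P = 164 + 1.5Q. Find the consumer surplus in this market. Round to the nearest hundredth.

Set 184 - 3Q = 164 + 1.5Q, which gives 20 = 4.5Q, so Q* = 4.4444 and P* = 184 - 3(4.4444) = 170.6667.
The demand choke price is 184, so CS = (1/2)(Q*)(184 - P*) = (1/2)(4.4444)(13.3333) = 29.6296.

29.63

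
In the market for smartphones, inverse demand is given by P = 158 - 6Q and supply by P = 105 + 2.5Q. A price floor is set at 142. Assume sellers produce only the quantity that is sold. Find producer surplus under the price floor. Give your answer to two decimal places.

89.78

Free-market equilibrium: 158 - 6Q = 105 + 2.5Q gives Q* = 6.2353, P* = 120.5882.
At P = 142, buyers demand (158 - 142)/6 = 2.6667 while sellers would supply more, so the quantity traded is 2.6667 at price 142.
The supply price at Q = 2.6667 is 111.6667. PS is the trapezoid between 142 and supply over [0, 2.6667]: (1/2)[(142 - 105) + (142 - 111.6667)](2.6667) = 89.7778.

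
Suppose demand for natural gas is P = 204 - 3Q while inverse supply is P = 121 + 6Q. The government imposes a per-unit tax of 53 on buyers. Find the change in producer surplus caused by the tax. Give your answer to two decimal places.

Pre-tax equilibrium: 204 - 3Q = 121 + 6Q gives Q* = 9.2222, P* = 176.3333.
A tax on buyers shifts demand down by 53: (204 - 53) - 3Q = 121 + 6Q, so Q_t = 3.3333. Buyers pay P_b = 194; sellers receive P_s = P_b - 53 = 141.
PS falls from (1/2)(9.2222)(55.3333) = 255.1481 to (1/2)(3.3333)(20) = 33.3333, a change of -221.8148.

-221.81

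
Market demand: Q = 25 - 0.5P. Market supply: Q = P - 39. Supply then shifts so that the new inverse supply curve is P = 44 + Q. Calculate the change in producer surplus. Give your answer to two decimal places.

-4.72

Rewriting demand in inverse form: P = 50 - 2Q.
Rewriting supply in inverse form: P = 39 + Q.
Initial equilibrium: Q_0 = 3.6667, P_0 = 42.6667; CS_0 = (1/2)(3.6667)(7.3333) = 13.4444, PS_0 = (1/2)(3.6667)(3.6667) = 6.7222.
New equilibrium: 50 - 2Q = 44 + Q gives Q_1 = 2, P_1 = 46; CS_1 = 4, PS_1 = 2.
Change in producer surplus = 2 - 6.7222 = -4.7222.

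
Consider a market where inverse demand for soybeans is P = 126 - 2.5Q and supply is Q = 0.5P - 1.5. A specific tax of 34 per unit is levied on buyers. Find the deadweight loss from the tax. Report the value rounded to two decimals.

Rewriting supply in inverse form: P = 3 + 2Q.
Pre-tax equilibrium: 126 - 2.5Q = 3 + 2Q gives Q* = 27.3333, P* = 57.6667.
With the tax, buyers' net willingness to pay falls by 34: (126 - 34) - 2.5Q = 3 + 2Q, so Q_t = 19.7778. Buyers pay P_b = 76.5556; sellers receive P_s = P_b - 34 = 42.5556.
Deadweight loss is the triangle between the curves from Q_t to Q*: (1/2)(27.3333 - 19.7778)(34) = 128.4444.

128.44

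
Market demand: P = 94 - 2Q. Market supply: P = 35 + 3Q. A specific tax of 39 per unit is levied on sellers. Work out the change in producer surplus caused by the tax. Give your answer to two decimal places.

Pre-tax equilibrium: 94 - 2Q = 35 + 3Q gives Q* = 11.8, P* = 70.4.
With the tax, sellers need 39 more per unit: 94 - 2Q = 35 + 3Q + 39, so Q_t = 4. Buyers pay P_b = 86; sellers receive P_s = P_b - 39 = 47.
Producers lose the trapezoid between P_s and P* out to Q_t plus the triangle from Q_t to Q*: change in PS = 24 - 208.86 = -184.86.

-184.86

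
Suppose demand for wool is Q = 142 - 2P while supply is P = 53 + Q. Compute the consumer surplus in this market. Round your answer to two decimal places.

36.00

Rewriting demand in inverse form: P = 71 - 0.5Q.
Equilibrium: 71 - 0.5Q = 53 + Q, so Q* = 12 and P* = 65.
The demand choke price is 71, so CS = (1/2)(Q*)(71 - P*) = (1/2)(12)(6) = 36.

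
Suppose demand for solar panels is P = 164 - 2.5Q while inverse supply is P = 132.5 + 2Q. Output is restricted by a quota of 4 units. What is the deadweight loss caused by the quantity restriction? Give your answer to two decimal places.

Without the quota, 164 - 2.5Q = 132.5 + 2Q gives Q* = 7.
At Q = 4 the demand price is 164 - 2.5(4) = 154 and the supply price is 132.5 + 2(4) = 140.5.
Deadweight loss is the triangle between the curves from 4 to 7: (1/2)(154 - 140.5)(7 - 4) = 20.25.

20.25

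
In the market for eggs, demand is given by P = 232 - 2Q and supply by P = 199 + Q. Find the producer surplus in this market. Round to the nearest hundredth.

60.50

Setting demand equal to supply, 33 = 3Q, so Q* = 11 and P* = 210.
The supply curve's price intercept is 199, so PS = (1/2)(Q*)(P* - 199) = (1/2)(11)(11) = 60.5.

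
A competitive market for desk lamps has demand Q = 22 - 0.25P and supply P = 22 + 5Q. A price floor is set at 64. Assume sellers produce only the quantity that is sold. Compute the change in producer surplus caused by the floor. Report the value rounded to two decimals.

Rewriting demand in inverse form: P = 88 - 4Q.
Free-market equilibrium: 88 - 4Q = 22 + 5Q gives Q* = 7.3333, P* = 58.6667.
At P = 64, buyers demand (88 - 64)/4 = 6 while sellers would supply more, so the quantity traded is 6 at price 64.
PS goes from (1/2)(7.3333)(36.6667) = 134.4444 to 162 (computed as (64 - 22)(6) - (1/2)(5)(6)^2), a change of 27.5556.

27.56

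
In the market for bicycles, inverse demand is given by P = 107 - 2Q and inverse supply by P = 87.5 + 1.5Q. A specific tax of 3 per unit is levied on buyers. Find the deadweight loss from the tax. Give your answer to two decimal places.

Without the tax, 107 - 2Q = 87.5 + 1.5Q so Q* = 5.5714 and P* = 95.8571.
A tax on buyers shifts demand down by 3: (107 - 3) - 2Q = 87.5 + 1.5Q, so Q_t = 4.7143. Buyers pay P_b = 97.5714; sellers receive P_s = P_b - 3 = 94.5714.
Deadweight loss is the triangle between the curves from Q_t to Q*: (1/2)(5.5714 - 4.7143)(3) = 1.2857.

1.29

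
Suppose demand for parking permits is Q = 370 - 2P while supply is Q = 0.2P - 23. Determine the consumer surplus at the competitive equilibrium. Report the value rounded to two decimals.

40.50

Rewriting demand in inverse form: P = 185 - 0.5Q.
Rewriting supply in inverse form: P = 115 + 5Q.
Set 185 - 0.5Q = 115 + 5Q, which gives 70 = 5.5Q, so Q* = 12.7273 and P* = 185 - 0.5(12.7273) = 178.6364.
Consumer surplus is the triangle under demand above P*: (1/2)(12.7273)(185 - 178.6364) = (1/2)(12.7273)(6.3636) = 40.4959.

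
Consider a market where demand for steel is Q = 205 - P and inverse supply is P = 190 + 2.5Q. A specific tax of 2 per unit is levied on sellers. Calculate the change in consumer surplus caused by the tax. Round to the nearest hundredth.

Rewriting demand in inverse form: P = 205 - Q.
Pre-tax equilibrium: 205 - Q = 190 + 2.5Q gives Q* = 4.2857, P* = 200.7143.
With the tax, sellers need 2 more per unit: 205 - Q = 190 + 2.5Q + 2, so Q_t = 3.7143. Buyers pay P_b = 201.2857; sellers receive P_s = P_b - 2 = 199.2857.
CS falls from (1/2)(4.2857)(4.2857) = 9.1837 to (1/2)(3.7143)(3.7143) = 6.898, a change of -2.2857.

-2.29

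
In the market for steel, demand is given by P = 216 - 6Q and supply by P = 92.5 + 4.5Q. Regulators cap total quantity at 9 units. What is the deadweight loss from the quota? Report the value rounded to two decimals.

40.05

Without the quota, 216 - 6Q = 92.5 + 4.5Q gives Q* = 11.7619.
At Q = 9 the demand price is 216 - 6(9) = 162 and the supply price is 92.5 + 4.5(9) = 133.
DWL = (1/2)(gap between curves at 9) x (Q* - 9) = (1/2)(29)(2.7619) = 40.0476.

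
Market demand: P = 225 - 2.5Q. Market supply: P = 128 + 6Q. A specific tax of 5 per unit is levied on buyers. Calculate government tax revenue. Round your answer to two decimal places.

Pre-tax equilibrium: 225 - 2.5Q = 128 + 6Q gives Q* = 11.4118, P* = 196.4706.
With the tax, buyers' net willingness to pay falls by 5: (225 - 5) - 2.5Q = 128 + 6Q, so Q_t = 10.8235. Buyers pay P_b = 197.9412; sellers receive P_s = P_b - 5 = 192.9412.
Tax revenue = t x Q_t = 5 x 10.8235 = 54.1176.

54.12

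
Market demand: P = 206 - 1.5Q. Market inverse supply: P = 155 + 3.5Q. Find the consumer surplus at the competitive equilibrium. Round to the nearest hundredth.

Set 206 - 1.5Q = 155 + 3.5Q, which gives 51 = 5Q, so Q* = 10.2 and P* = 206 - 1.5(10.2) = 190.7.
Consumer surplus is the triangle under demand above P*: (1/2)(10.2)(206 - 190.7) = (1/2)(10.2)(15.3) = 78.03.

78.03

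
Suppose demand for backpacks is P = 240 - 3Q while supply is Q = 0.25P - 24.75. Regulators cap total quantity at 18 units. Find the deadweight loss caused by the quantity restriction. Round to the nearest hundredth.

16.07

Rewriting supply in inverse form: P = 99 + 4Q.
Unrestricted equilibrium: Q* = (240 - 99)/(3 + 4) = 20.1429.
At Q = 18 the demand price is 240 - 3(18) = 186 and the supply price is 99 + 4(18) = 171.
DWL = (1/2)(gap between curves at 18) x (Q* - 18) = (1/2)(15)(2.1429) = 16.0714.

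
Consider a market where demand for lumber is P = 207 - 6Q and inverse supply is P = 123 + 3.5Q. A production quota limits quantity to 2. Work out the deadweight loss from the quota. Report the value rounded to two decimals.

Without the quota, 207 - 6Q = 123 + 3.5Q gives Q* = 8.8421.
At Q = 2 the demand price is 207 - 6(2) = 195 and the supply price is 123 + 3.5(2) = 130.
DWL = (1/2)(gap between curves at 2) x (Q* - 2) = (1/2)(65)(6.8421) = 222.3684.

222.37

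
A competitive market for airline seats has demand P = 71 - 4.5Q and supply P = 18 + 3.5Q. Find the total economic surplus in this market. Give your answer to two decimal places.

175.56

Setting demand equal to supply, 53 = 8Q, so Q* = 6.625 and P* = 41.1875.
CS = (1/2)(6.625)(29.8125) = 98.7539 and PS = (1/2)(6.625)(23.1875) = 76.8086, so total surplus = 175.5625.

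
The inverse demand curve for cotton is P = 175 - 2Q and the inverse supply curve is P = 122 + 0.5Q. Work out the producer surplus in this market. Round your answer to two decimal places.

Equilibrium: 175 - 2Q = 122 + 0.5Q, so Q* = 21.2 and P* = 132.6.
Producer surplus is the triangle above supply below P*: (1/2)(21.2)(132.6 - 122) = (1/2)(21.2)(10.6) = 112.36.

112.36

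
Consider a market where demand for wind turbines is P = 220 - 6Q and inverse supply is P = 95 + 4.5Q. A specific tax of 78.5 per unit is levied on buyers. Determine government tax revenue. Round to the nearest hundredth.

Without the tax, 220 - 6Q = 95 + 4.5Q so Q* = 11.9048 and P* = 148.5714.
With the tax, buyers' net willingness to pay falls by 78.5: (220 - 78.5) - 6Q = 95 + 4.5Q, so Q_t = 4.4286. Buyers pay P_b = 193.4286; sellers receive P_s = P_b - 78.5 = 114.9286.
Tax revenue = t x Q_t = 78.5 x 4.4286 = 347.6429.

347.64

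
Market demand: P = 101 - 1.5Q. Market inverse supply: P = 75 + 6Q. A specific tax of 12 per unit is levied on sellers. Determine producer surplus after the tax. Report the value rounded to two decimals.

10.45

Pre-tax equilibrium: 101 - 1.5Q = 75 + 6Q gives Q* = 3.4667, P* = 95.8.
A tax on sellers shifts supply up by 12: 101 - 1.5Q = 75 + 6Q + 12, so Q_t = 1.8667. Buyers pay P_b = 98.2; sellers receive P_s = P_b - 12 = 86.2.
PS = (1/2)(Q_t)(P_s - 75) = (1/2)(1.8667)(11.2) = 10.4533.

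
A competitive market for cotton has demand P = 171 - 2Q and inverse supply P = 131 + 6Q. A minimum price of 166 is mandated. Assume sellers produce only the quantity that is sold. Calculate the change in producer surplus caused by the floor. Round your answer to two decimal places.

-6.25

Without the control, 171 - 2Q = 131 + 6Q so Q* = 5 and P* = 161.
At the floor price 166, quantity demanded is (171 - 166)/2 = 2.5; demand is the short side, so Q = 2.5 trades at P = 166.
PS goes from (1/2)(5)(30) = 75 to 68.75 (computed as (166 - 131)(2.5) - (1/2)(6)(2.5)^2), a change of -6.25.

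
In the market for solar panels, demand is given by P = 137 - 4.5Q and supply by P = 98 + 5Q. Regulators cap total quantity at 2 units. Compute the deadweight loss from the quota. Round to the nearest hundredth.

21.05

Unrestricted equilibrium: Q* = (137 - 98)/(4.5 + 5) = 4.1053.
At Q = 2 the demand price is 137 - 4.5(2) = 128 and the supply price is 98 + 5(2) = 108.
Deadweight loss is the triangle between the curves from 2 to 4.1053: (1/2)(128 - 108)(4.1053 - 2) = 21.0526.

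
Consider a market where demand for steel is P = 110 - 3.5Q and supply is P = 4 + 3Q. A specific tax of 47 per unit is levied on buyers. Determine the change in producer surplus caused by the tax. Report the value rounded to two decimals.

-275.33

Pre-tax equilibrium: 110 - 3.5Q = 4 + 3Q gives Q* = 16.3077, P* = 52.9231.
With the tax, buyers' net willingness to pay falls by 47: (110 - 47) - 3.5Q = 4 + 3Q, so Q_t = 9.0769. Buyers pay P_b = 78.2308; sellers receive P_s = P_b - 47 = 31.2308.
PS falls from (1/2)(16.3077)(48.9231) = 398.9112 to (1/2)(9.0769)(27.2308) = 123.5858, a change of -275.3254.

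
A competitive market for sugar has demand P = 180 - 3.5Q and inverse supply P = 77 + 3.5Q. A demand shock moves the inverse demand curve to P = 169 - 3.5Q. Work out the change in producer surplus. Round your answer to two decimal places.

-76.61

Initial equilibrium: Q_0 = 14.7143, P_0 = 128.5; CS_0 = (1/2)(14.7143)(51.5) = 378.8929, PS_0 = (1/2)(14.7143)(51.5) = 378.8929.
New equilibrium: 169 - 3.5Q = 77 + 3.5Q gives Q_1 = 13.1429, P_1 = 123; CS_1 = 302.2857, PS_1 = 302.2857.
Change in producer surplus = 302.2857 - 378.8929 = -76.6071.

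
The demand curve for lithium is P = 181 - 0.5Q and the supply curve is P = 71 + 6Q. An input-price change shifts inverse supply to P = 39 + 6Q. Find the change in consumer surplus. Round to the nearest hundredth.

Initial equilibrium: Q_0 = 16.9231, P_0 = 172.5385; CS_0 = (1/2)(16.9231)(8.4615) = 71.5976, PS_0 = (1/2)(16.9231)(101.5385) = 859.1716.
New equilibrium: 181 - 0.5Q = 39 + 6Q gives Q_1 = 21.8462, P_1 = 170.0769; CS_1 = 119.3136, PS_1 = 1431.7633.
Change in consumer surplus = 119.3136 - 71.5976 = 47.716.

47.72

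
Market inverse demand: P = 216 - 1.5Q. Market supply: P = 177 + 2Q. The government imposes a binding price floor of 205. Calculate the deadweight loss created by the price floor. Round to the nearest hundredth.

25.40

Free-market equilibrium: 216 - 1.5Q = 177 + 2Q gives Q* = 11.1429, P* = 199.2857.
At the floor price 205, quantity demanded is (216 - 205)/1.5 = 7.3333; demand is the short side, so Q = 7.3333 trades at P = 205.
At Q = 7.3333 the demand price is 205 and the supply price is 191.6667. Deadweight loss is the triangle between the curves from 7.3333 to 11.1429: (1/2)(205 - 191.6667)(11.1429 - 7.3333) = 25.3968.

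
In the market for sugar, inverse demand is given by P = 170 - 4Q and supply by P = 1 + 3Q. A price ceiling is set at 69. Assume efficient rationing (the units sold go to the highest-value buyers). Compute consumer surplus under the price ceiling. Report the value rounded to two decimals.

Without the control, 170 - 4Q = 1 + 3Q so Q* = 24.1429 and P* = 73.4286.
At the ceiling price 69, quantity supplied is (69 - 1)/3 = 22.6667; supply is the short side, so Q = 22.6667 trades at P = 69.
The demand price at Q = 22.6667 is 79.3333. CS is the trapezoid between demand and 69 over [0, 22.6667]: (1/2)[(170 - 69) + (79.3333 - 69)](22.6667) = 1261.7778.

1261.78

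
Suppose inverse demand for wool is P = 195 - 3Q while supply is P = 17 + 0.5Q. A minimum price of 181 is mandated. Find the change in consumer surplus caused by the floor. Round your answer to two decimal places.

-3847.01

Free-market equilibrium: 195 - 3Q = 17 + 0.5Q gives Q* = 50.8571, P* = 42.4286.
At P = 181, buyers demand (195 - 181)/3 = 4.6667 while sellers would supply more, so the quantity traded is 4.6667 at price 181.
CS goes from (1/2)(50.8571)(152.5714) = 3879.6735 to 32.6667 (computed as (195 - 181)(4.6667) - (1/2)(3)(4.6667)^2), a change of -3847.0068.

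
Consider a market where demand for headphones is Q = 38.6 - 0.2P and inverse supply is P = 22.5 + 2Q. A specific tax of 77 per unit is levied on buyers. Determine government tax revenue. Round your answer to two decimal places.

1028.50

Rewriting demand in inverse form: P = 193 - 5Q.
Pre-tax equilibrium: 193 - 5Q = 22.5 + 2Q gives Q* = 24.3571, P* = 71.2143.
With the tax, buyers' net willingness to pay falls by 77: (193 - 77) - 5Q = 22.5 + 2Q, so Q_t = 13.3571. Buyers pay P_b = 126.2143; sellers receive P_s = P_b - 77 = 49.2143.
Revenue is the tax times quantity traded: 77 x 13.3571 = 1028.5.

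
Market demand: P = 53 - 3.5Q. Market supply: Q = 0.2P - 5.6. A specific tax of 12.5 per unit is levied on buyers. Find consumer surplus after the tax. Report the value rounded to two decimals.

Rewriting supply in inverse form: P = 28 + 5Q.
Pre-tax equilibrium: 53 - 3.5Q = 28 + 5Q gives Q* = 2.9412, P* = 42.7059.
With the tax, buyers' net willingness to pay falls by 12.5: (53 - 12.5) - 3.5Q = 28 + 5Q, so Q_t = 1.4706. Buyers pay P_b = 47.8529; sellers receive P_s = P_b - 12.5 = 35.3529.
CS = (1/2)(Q_t)(53 - P_b) = (1/2)(1.4706)(5.1471) = 3.7846.

3.78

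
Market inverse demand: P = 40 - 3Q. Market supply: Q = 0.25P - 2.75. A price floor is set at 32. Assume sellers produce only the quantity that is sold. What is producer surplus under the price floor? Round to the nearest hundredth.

41.78

Rewriting supply in inverse form: P = 11 + 4Q.
Free-market equilibrium: 40 - 3Q = 11 + 4Q gives Q* = 4.1429, P* = 27.5714.
At P = 32, buyers demand (40 - 32)/3 = 2.6667 while sellers would supply more, so the quantity traded is 2.6667 at price 32.
The supply price at Q = 2.6667 is 21.6667. PS is the trapezoid between 32 and supply over [0, 2.6667]: (1/2)[(32 - 11) + (32 - 21.6667)](2.6667) = 41.7778.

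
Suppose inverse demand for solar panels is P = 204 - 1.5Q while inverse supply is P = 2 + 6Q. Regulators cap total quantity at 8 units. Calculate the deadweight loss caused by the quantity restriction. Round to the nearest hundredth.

Without the quota, 204 - 1.5Q = 2 + 6Q gives Q* = 26.9333.
At Q = 8 the demand price is 204 - 1.5(8) = 192 and the supply price is 2 + 6(8) = 50.
DWL = (1/2)(gap between curves at 8) x (Q* - 8) = (1/2)(142)(18.9333) = 1344.2667.

1344.27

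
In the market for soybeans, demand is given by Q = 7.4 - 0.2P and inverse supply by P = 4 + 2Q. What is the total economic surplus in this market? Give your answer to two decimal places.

77.79

Rewriting demand in inverse form: P = 37 - 5Q.
Setting demand equal to supply, 33 = 7Q, so Q* = 4.7143 and P* = 13.4286.
Total surplus is the full triangle between the curves from 0 to Q*: (1/2)(4.7143)(37 - 4) = 77.7857.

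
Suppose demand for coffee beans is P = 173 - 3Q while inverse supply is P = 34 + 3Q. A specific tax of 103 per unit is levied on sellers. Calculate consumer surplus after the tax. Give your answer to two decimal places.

Without the tax, 173 - 3Q = 34 + 3Q so Q* = 23.1667 and P* = 103.5.
With the tax, sellers need 103 more per unit: 173 - 3Q = 34 + 3Q + 103, so Q_t = 6. Buyers pay P_b = 155; sellers receive P_s = P_b - 103 = 52.
Consumer surplus is the triangle under demand above P_b: (1/2)(6)(173 - 155) = 54.

54.00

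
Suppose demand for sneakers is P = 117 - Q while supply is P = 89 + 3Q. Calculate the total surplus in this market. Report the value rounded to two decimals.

Equilibrium: 117 - Q = 89 + 3Q, so Q* = 7 and P* = 110.
CS = (1/2)(7)(7) = 24.5 and PS = (1/2)(7)(21) = 73.5, so total surplus = 98.

98.00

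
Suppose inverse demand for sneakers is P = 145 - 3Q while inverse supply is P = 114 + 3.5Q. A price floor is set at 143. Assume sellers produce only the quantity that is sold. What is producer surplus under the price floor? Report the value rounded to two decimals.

Free-market equilibrium: 145 - 3Q = 114 + 3.5Q gives Q* = 4.7692, P* = 130.6923.
At P = 143, buyers demand (145 - 143)/3 = 0.6667 while sellers would supply more, so the quantity traded is 0.6667 at price 143.
The supply price at Q = 0.6667 is 116.3333. PS is the trapezoid between 143 and supply over [0, 0.6667]: (1/2)[(143 - 114) + (143 - 116.3333)](0.6667) = 18.5556.

18.56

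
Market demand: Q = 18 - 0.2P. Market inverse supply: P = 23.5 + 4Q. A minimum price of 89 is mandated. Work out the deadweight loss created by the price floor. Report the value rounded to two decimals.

Rewriting demand in inverse form: P = 90 - 5Q.
Without the control, 90 - 5Q = 23.5 + 4Q so Q* = 7.3889 and P* = 53.0556.
At the floor price 89, quantity demanded is (90 - 89)/5 = 0.2; demand is the short side, so Q = 0.2 trades at P = 89.
At Q = 0.2 the demand price is 89 and the supply price is 24.3. Deadweight loss is the triangle between the curves from 0.2 to 7.3889: (1/2)(89 - 24.3)(7.3889 - 0.2) = 232.5606.

232.56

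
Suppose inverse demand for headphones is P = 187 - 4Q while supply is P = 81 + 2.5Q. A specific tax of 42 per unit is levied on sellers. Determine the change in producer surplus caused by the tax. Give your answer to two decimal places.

-211.24

Pre-tax equilibrium: 187 - 4Q = 81 + 2.5Q gives Q* = 16.3077, P* = 121.7692.
With the tax, sellers need 42 more per unit: 187 - 4Q = 81 + 2.5Q + 42, so Q_t = 9.8462. Buyers pay P_b = 147.6154; sellers receive P_s = P_b - 42 = 105.6154.
Producers lose the trapezoid between P_s and P* out to Q_t plus the triangle from Q_t to Q*: change in PS = 121.1834 - 332.426 = -211.2426.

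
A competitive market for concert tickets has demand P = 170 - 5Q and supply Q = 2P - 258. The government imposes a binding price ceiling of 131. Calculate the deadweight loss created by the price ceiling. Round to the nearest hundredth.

32.82

Rewriting supply in inverse form: P = 129 + 0.5Q.
Free-market equilibrium: 170 - 5Q = 129 + 0.5Q gives Q* = 7.4545, P* = 132.7273.
At the ceiling price 131, quantity supplied is (131 - 129)/0.5 = 4; supply is the short side, so Q = 4 trades at P = 131.
The lost-trades triangle has base Q* - 4 = 3.4545 and height equal to the gap between the curves at Q = 4, which is 150 - 131 = 19. DWL = (1/2)(3.4545)(19) = 32.8182.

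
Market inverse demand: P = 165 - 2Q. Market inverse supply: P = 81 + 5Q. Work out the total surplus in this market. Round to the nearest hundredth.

Equilibrium: 165 - 2Q = 81 + 5Q, so Q* = 12 and P* = 141.
Total surplus is the full triangle between the curves from 0 to Q*: (1/2)(12)(165 - 81) = 504.

504.00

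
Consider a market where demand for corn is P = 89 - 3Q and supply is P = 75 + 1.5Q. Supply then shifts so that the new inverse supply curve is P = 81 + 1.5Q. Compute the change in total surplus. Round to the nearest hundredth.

Initial equilibrium: Q_0 = 3.1111, P_0 = 79.6667; CS_0 = (1/2)(3.1111)(9.3333) = 14.5185, PS_0 = (1/2)(3.1111)(4.6667) = 7.2593.
New equilibrium: 89 - 3Q = 81 + 1.5Q gives Q_1 = 1.7778, P_1 = 83.6667; CS_1 = 4.7407, PS_1 = 2.3704.
Change in total surplus = (4.7407 + 2.3704) - (14.5185 + 7.2593) = -14.6667.

-14.67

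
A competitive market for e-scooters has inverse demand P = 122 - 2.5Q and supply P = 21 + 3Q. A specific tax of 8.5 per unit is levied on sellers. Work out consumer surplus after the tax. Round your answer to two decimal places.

Pre-tax equilibrium: 122 - 2.5Q = 21 + 3Q gives Q* = 18.3636, P* = 76.0909.
A tax on sellers shifts supply up by 8.5: 122 - 2.5Q = 21 + 3Q + 8.5, so Q_t = 16.8182. Buyers pay P_b = 79.9545; sellers receive P_s = P_b - 8.5 = 71.4545.
CS = (1/2)(Q_t)(122 - P_b) = (1/2)(16.8182)(42.0455) = 353.564.

353.56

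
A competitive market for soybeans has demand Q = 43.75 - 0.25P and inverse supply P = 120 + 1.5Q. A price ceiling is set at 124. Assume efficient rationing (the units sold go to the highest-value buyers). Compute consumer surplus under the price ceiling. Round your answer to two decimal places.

121.78

Rewriting demand in inverse form: P = 175 - 4Q.
Free-market equilibrium: 175 - 4Q = 120 + 1.5Q gives Q* = 10, P* = 135.
At P = 124, sellers supply (124 - 120)/1.5 = 2.6667 while buyers want more, so the quantity traded is 2.6667 at price 124.
The demand price at Q = 2.6667 is 164.3333. CS is the trapezoid between demand and 124 over [0, 2.6667]: (1/2)[(175 - 124) + (164.3333 - 124)](2.6667) = 121.7778.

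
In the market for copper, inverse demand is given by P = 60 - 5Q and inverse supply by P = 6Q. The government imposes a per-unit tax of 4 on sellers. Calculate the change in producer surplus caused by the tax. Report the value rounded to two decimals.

-11.50

Without the tax, 60 - 5Q = 6Q so Q* = 5.4545 and P* = 32.7273.
A tax on sellers shifts supply up by 4: 60 - 5Q = 6Q + 4, so Q_t = 5.0909. Buyers pay P_b = 34.5455; sellers receive P_s = P_b - 4 = 30.5455.
PS falls from (1/2)(5.4545)(32.7273) = 89.2562 to (1/2)(5.0909)(30.5455) = 77.7521, a change of -11.5041.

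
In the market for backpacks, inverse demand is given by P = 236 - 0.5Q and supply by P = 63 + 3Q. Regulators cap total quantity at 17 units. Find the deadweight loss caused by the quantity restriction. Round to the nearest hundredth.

Unrestricted equilibrium: Q* = (236 - 63)/(0.5 + 3) = 49.4286.
At Q = 17 the demand price is 236 - 0.5(17) = 227.5 and the supply price is 63 + 3(17) = 114.
DWL = (1/2)(gap between curves at 17) x (Q* - 17) = (1/2)(113.5)(32.4286) = 1840.3214.

1840.32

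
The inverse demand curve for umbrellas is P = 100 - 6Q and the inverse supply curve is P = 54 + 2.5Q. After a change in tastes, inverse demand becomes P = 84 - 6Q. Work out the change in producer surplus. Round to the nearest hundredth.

-21.04

Initial equilibrium: Q_0 = 5.4118, P_0 = 67.5294; CS_0 = (1/2)(5.4118)(32.4706) = 87.8616, PS_0 = (1/2)(5.4118)(13.5294) = 36.609.
New equilibrium: 84 - 6Q = 54 + 2.5Q gives Q_1 = 3.5294, P_1 = 62.8235; CS_1 = 37.3702, PS_1 = 15.5709.
Change in producer surplus = 15.5709 - 36.609 = -21.0381.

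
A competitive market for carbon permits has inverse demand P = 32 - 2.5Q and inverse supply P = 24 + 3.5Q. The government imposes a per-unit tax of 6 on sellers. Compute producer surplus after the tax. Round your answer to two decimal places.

0.19

Pre-tax equilibrium: 32 - 2.5Q = 24 + 3.5Q gives Q* = 1.3333, P* = 28.6667.
A tax on sellers shifts supply up by 6: 32 - 2.5Q = 24 + 3.5Q + 6, so Q_t = 0.3333. Buyers pay P_b = 31.1667; sellers receive P_s = P_b - 6 = 25.1667.
Producer surplus is the triangle above supply below P_s: (1/2)(0.3333)(25.1667 - 24) = 0.1944.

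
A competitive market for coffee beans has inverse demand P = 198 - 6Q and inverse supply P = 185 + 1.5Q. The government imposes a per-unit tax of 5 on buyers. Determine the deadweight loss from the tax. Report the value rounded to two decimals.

Pre-tax equilibrium: 198 - 6Q = 185 + 1.5Q gives Q* = 1.7333, P* = 187.6.
A tax on buyers shifts demand down by 5: (198 - 5) - 6Q = 185 + 1.5Q, so Q_t = 1.0667. Buyers pay P_b = 191.6; sellers receive P_s = P_b - 5 = 186.6.
Deadweight loss is the triangle between the curves from Q_t to Q*: (1/2)(1.7333 - 1.0667)(5) = 1.6667.

1.67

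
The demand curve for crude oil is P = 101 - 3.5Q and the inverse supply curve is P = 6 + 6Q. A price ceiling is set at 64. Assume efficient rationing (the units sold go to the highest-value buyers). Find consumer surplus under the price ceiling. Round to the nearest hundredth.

Free-market equilibrium: 101 - 3.5Q = 6 + 6Q gives Q* = 10, P* = 66.
At the ceiling price 64, quantity supplied is (64 - 6)/6 = 9.6667; supply is the short side, so Q = 9.6667 trades at P = 64.
The demand price at Q = 9.6667 is 67.1667. CS is the trapezoid between demand and 64 over [0, 9.6667]: (1/2)[(101 - 64) + (67.1667 - 64)](9.6667) = 194.1389.

194.14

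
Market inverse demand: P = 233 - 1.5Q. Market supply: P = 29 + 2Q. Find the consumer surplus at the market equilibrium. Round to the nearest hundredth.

2547.92

Equilibrium: 233 - 1.5Q = 29 + 2Q, so Q* = 58.2857 and P* = 145.5714.
Consumer surplus is the triangle under demand above P*: (1/2)(58.2857)(233 - 145.5714) = (1/2)(58.2857)(87.4286) = 2547.9184.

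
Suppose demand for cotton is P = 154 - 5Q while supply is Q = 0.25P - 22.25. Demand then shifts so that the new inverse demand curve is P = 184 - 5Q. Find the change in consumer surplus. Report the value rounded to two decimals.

148.15

Rewriting supply in inverse form: P = 89 + 4Q.
Initial equilibrium: Q_0 = 7.2222, P_0 = 117.8889; CS_0 = (1/2)(7.2222)(36.1111) = 130.4012, PS_0 = (1/2)(7.2222)(28.8889) = 104.321.
New equilibrium: 184 - 5Q = 89 + 4Q gives Q_1 = 10.5556, P_1 = 131.2222; CS_1 = 278.5494, PS_1 = 222.8395.
Change in consumer surplus = 278.5494 - 130.4012 = 148.1481.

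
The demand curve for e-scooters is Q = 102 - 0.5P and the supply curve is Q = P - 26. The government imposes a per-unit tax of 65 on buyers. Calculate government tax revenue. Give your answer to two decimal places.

Rewriting demand in inverse form: P = 204 - 2Q.
Rewriting supply in inverse form: P = 26 + Q.
Without the tax, 204 - 2Q = 26 + Q so Q* = 59.3333 and P* = 85.3333.
With the tax, buyers' net willingness to pay falls by 65: (204 - 65) - 2Q = 26 + Q, so Q_t = 37.6667. Buyers pay P_b = 128.6667; sellers receive P_s = P_b - 65 = 63.6667.
Revenue is the tax times quantity traded: 65 x 37.6667 = 2448.3333.

2448.33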